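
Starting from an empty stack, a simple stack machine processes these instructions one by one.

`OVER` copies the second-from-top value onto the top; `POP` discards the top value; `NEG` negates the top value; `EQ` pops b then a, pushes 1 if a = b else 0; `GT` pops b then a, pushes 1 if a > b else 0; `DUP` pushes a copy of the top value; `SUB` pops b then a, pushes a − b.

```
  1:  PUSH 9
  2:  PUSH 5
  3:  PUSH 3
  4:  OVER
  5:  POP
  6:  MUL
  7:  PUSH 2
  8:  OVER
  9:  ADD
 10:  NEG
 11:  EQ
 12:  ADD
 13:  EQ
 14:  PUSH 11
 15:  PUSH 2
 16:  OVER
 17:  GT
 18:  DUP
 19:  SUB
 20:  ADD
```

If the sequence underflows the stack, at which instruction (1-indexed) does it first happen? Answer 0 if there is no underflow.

PUSH 9 -> 9
PUSH 5 -> 9 5
PUSH 3 -> 9 5 3
OVER   -> 9 5 3 5
POP    -> 9 5 3
MUL    -> 9 15
PUSH 2 -> 9 15 2
OVER   -> 9 15 2 15
ADD    -> 9 15 17
NEG    -> 9 15 -17
EQ     -> 9 0
ADD    -> 9
EQ  — needs 2 operands, stack has 1 → underflow

13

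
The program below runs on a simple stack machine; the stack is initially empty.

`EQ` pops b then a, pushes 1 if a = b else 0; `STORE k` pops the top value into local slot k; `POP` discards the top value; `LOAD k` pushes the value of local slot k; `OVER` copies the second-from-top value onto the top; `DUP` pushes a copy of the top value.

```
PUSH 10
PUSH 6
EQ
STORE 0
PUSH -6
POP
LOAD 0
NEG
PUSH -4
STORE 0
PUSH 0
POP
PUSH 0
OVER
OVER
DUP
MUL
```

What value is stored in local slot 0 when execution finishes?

PUSH 10 → [10]
PUSH 6  → [10, 6]
EQ      → [0]
STORE 0 → []
PUSH -6 → [-6]
POP     → []
LOAD 0  → [0]
NEG     → [0]
PUSH -4 → [0, -4]
STORE 0 → [0]
PUSH 0  → [0, 0]
POP     → [0]
PUSH 0  → [0, 0]
OVER    → [0, 0, 0]
OVER    → [0, 0, 0, 0]
DUP     → [0, 0, 0, 0, 0]
MUL     → [0, 0, 0, 0]

-4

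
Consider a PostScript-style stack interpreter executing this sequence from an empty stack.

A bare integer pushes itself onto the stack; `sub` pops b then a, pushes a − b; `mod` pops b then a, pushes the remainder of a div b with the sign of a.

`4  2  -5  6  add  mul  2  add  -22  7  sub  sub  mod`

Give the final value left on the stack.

4

4    4
2    4 2
-5   4 2 -5
6    4 2 -5 6
add  4 2 1
mul  4 2
2    4 2 2
add  4 4
-22  4 4 -22
7    4 4 -22 7
sub  4 4 -29
sub  4 33
mod  4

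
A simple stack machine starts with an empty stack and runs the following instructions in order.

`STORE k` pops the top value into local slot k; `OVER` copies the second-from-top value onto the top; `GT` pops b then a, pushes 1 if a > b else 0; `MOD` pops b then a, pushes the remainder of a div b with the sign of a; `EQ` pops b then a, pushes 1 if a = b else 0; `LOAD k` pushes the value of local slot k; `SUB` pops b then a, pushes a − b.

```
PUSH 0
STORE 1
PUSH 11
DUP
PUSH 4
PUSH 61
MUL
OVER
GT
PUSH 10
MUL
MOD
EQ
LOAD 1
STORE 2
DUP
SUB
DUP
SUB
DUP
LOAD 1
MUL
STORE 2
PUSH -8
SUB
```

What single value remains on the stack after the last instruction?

PUSH 0  : 0
STORE 1 : (empty)
PUSH 11 : 11
DUP     : 11 11
PUSH 4  : 11 11 4
PUSH 61 : 11 11 4 61
MUL     : 11 11 244
OVER    : 11 11 244 11
GT      : 11 11 1
PUSH 10 : 11 11 1 10
MUL     : 11 11 10
MOD     : 11 1
EQ      : 0
LOAD 1  : 0 0
STORE 2 : 0
DUP     : 0 0
SUB     : 0
DUP     : 0 0
SUB     : 0
DUP     : 0 0
LOAD 1  : 0 0 0
MUL     : 0 0
STORE 2 : 0
PUSH -8 : 0 -8
SUB     : 8

8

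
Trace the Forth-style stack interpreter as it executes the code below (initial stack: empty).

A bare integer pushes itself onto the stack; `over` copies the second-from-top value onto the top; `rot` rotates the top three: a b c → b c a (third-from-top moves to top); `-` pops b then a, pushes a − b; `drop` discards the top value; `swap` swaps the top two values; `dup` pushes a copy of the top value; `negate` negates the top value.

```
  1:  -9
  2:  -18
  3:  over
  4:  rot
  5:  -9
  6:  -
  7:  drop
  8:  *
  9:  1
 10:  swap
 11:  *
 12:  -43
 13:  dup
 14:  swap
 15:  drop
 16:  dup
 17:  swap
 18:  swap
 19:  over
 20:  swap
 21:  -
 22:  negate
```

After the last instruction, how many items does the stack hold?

-9     : [-9]
-18    : [-9, -18]
over   : [-9, -18, -9]
rot    : [-18, -9, -9]
-9     : [-18, -9, -9, -9]
-      : [-18, -9, 0]
drop   : [-18, -9]
*      : [162]
1      : [162, 1]
swap   : [1, 162]
*      : [162]
-43    : [162, -43]
dup    : [162, -43, -43]
swap   : [162, -43, -43]
drop   : [162, -43]
dup    : [162, -43, -43]
swap   : [162, -43, -43]
swap   : [162, -43, -43]
over   : [162, -43, -43, -43]
swap   : [162, -43, -43, -43]
-      : [162, -43, 0]
negate : [162, -43, 0]

3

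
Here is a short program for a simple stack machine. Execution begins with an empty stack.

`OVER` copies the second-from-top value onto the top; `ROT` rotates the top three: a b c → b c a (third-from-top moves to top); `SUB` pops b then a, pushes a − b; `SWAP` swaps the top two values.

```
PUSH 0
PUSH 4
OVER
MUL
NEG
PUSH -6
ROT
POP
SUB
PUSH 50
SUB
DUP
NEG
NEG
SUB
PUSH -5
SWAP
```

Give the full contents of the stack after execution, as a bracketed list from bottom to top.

PUSH 0  : 0
PUSH 4  : 0 4
OVER    : 0 4 0
MUL     : 0 0
NEG     : 0 0
PUSH -6 : 0 0 -6
ROT     : 0 -6 0
POP     : 0 -6
SUB     : 6
PUSH 50 : 6 50
SUB     : -44
DUP     : -44 -44
NEG     : -44 44
NEG     : -44 -44
SUB     : 0
PUSH -5 : 0 -5
SWAP    : -5 0

[-5, 0]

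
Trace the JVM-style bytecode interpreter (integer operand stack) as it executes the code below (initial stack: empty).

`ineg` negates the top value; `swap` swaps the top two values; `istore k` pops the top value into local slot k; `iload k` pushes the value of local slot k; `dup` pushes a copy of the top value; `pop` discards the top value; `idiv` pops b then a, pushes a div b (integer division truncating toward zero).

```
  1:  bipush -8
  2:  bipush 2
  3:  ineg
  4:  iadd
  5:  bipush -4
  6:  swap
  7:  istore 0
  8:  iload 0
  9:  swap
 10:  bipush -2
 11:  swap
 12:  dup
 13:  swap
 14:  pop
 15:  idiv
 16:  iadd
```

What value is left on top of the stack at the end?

bipush -8  [-8]
bipush 2   [-8, 2]
ineg       [-8, -2]
iadd       [-10]
bipush -4  [-10, -4]
swap       [-4, -10]
istore 0   [-4]
iload 0    [-4, -10]
swap       [-10, -4]
bipush -2  [-10, -4, -2]
swap       [-10, -2, -4]
dup        [-10, -2, -4, -4]
swap       [-10, -2, -4, -4]
pop        [-10, -2, -4]
idiv       [-10, 0]
iadd       [-10]

-10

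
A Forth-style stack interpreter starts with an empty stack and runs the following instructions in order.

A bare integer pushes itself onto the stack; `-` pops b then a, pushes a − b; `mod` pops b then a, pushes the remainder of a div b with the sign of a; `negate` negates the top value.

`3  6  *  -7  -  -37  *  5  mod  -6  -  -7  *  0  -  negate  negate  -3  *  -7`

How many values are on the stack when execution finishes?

2

3      -> 3
6      -> 3 6
*      -> 18
-7     -> 18 -7
-      -> 25
-37    -> 25 -37
*      -> -925
5      -> -925 5
mod    -> 0
-6     -> 0 -6
-      -> 6
-7     -> 6 -7
*      -> -42
0      -> -42 0
-      -> -42
negate -> 42
negate -> -42
-3     -> -42 -3
*      -> 126
-7     -> 126 -7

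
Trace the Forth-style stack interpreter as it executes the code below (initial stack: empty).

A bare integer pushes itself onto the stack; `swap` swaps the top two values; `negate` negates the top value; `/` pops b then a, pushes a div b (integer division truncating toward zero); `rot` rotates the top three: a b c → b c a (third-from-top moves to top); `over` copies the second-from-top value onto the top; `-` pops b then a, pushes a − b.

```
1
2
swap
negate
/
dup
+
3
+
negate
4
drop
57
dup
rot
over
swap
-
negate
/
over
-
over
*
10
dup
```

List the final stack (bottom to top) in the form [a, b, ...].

[57, -3306, 10, 10]

1       1
2       1 2
swap    2 1
negate  2 -1
/       -2
dup     -2 -2
+       -4
3       -4 3
+       -1
negate  1
4       1 4
drop    1
57      1 57
dup     1 57 57
rot     57 57 1
over    57 57 1 57
swap    57 57 57 1
-       57 57 56
negate  57 57 -56
/       57 -1
over    57 -1 57
-       57 -58
over    57 -58 57
*       57 -3306
10      57 -3306 10
dup     57 -3306 10 10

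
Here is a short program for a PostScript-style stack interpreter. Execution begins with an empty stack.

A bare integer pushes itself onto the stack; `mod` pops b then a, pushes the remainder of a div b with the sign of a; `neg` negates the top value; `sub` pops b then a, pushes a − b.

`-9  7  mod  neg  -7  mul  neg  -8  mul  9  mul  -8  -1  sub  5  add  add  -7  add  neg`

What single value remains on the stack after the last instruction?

1017

-9   [-9]
7    [-9, 7]
mod  [-2]
neg  [2]
-7   [2, -7]
mul  [-14]
neg  [14]
-8   [14, -8]
mul  [-112]
9    [-112, 9]
mul  [-1008]
-8   [-1008, -8]
-1   [-1008, -8, -1]
sub  [-1008, -7]
5    [-1008, -7, 5]
add  [-1008, -2]
add  [-1010]
-7   [-1010, -7]
add  [-1017]
neg  [1017]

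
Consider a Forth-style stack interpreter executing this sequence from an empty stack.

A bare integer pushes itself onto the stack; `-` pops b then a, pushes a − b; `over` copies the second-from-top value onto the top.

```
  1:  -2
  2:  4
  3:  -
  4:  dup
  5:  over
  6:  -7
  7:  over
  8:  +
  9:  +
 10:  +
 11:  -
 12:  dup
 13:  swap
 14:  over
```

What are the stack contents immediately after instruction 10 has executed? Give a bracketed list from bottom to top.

-2    -2
4     -2 4
-     -6
dup   -6 -6
over  -6 -6 -6
-7    -6 -6 -6 -7
over  -6 -6 -6 -7 -6
+     -6 -6 -6 -13
+     -6 -6 -19
+     -6 -25

[-6, -25]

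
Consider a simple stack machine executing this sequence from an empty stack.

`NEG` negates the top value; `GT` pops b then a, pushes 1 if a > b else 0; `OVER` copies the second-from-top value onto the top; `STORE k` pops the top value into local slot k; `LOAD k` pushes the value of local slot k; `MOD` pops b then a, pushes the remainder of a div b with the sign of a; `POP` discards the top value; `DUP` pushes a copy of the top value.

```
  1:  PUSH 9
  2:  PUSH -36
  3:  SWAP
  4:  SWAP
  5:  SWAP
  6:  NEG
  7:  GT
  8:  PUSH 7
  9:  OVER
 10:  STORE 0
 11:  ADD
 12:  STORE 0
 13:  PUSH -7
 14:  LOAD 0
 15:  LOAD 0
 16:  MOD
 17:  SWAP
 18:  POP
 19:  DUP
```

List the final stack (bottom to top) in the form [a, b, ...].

PUSH 9   : 9
PUSH -36 : 9 -36
SWAP     : -36 9
SWAP     : 9 -36
SWAP     : -36 9
NEG      : -36 -9
GT       : 0
PUSH 7   : 0 7
OVER     : 0 7 0
STORE 0  : 0 7
ADD      : 7
STORE 0  : (empty)
PUSH -7  : -7
LOAD 0   : -7 7
LOAD 0   : -7 7 7
MOD      : -7 0
SWAP     : 0 -7
POP      : 0
DUP      : 0 0

[0, 0]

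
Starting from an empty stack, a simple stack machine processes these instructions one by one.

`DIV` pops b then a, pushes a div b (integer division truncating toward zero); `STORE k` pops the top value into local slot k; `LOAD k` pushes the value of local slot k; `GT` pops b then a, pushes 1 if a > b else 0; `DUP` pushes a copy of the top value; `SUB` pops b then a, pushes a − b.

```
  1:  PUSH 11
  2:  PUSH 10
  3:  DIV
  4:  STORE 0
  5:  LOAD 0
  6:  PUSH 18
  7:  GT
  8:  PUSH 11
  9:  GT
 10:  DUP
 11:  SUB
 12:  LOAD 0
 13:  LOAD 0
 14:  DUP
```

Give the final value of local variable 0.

PUSH 11 -> [11]
PUSH 10 -> [11, 10]
DIV     -> [1]
STORE 0 -> []
LOAD 0  -> [1]
PUSH 18 -> [1, 18]
GT      -> [0]
PUSH 11 -> [0, 11]
GT      -> [0]
DUP     -> [0, 0]
SUB     -> [0]
LOAD 0  -> [0, 1]
LOAD 0  -> [0, 1, 1]
DUP     -> [0, 1, 1, 1]

1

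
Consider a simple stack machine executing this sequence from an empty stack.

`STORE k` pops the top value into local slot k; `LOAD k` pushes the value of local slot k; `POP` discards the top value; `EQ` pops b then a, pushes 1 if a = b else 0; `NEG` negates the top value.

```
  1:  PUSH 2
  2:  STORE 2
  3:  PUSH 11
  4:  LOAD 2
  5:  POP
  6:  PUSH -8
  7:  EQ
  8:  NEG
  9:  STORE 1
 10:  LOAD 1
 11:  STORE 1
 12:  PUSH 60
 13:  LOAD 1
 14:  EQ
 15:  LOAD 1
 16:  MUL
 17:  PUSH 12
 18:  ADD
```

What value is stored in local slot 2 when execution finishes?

2

PUSH 2   [2]
STORE 2  []
PUSH 11  [11]
LOAD 2   [11, 2]
POP      [11]
PUSH -8  [11, -8]
EQ       [0]
NEG      [0]
STORE 1  []
LOAD 1   [0]
STORE 1  []
PUSH 60  [60]
LOAD 1   [60, 0]
EQ       [0]
LOAD 1   [0, 0]
MUL      [0]
PUSH 12  [0, 12]
ADD      [12]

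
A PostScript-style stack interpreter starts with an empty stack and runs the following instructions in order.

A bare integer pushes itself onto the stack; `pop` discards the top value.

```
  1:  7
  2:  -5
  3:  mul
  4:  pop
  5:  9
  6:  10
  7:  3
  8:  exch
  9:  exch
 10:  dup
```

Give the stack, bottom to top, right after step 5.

[9]

7   → [7]
-5  → [7, -5]
mul → [-35]
pop → []
9   → [9]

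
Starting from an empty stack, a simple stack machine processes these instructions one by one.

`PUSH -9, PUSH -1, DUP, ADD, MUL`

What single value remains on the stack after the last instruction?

18

PUSH -9 -> -9
PUSH -1 -> -9 -1
DUP     -> -9 -1 -1
ADD     -> -9 -2
MUL     -> 18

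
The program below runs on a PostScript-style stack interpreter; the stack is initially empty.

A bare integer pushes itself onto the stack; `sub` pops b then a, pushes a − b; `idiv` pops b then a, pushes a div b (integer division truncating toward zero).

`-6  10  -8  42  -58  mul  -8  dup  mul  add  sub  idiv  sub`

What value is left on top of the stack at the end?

-6

-6    [-6]
10    [-6, 10]
-8    [-6, 10, -8]
42    [-6, 10, -8, 42]
-58   [-6, 10, -8, 42, -58]
mul   [-6, 10, -8, -2436]
-8    [-6, 10, -8, -2436, -8]
dup   [-6, 10, -8, -2436, -8, -8]
mul   [-6, 10, -8, -2436, 64]
add   [-6, 10, -8, -2372]
sub   [-6, 10, 2364]
idiv  [-6, 0]
sub   [-6]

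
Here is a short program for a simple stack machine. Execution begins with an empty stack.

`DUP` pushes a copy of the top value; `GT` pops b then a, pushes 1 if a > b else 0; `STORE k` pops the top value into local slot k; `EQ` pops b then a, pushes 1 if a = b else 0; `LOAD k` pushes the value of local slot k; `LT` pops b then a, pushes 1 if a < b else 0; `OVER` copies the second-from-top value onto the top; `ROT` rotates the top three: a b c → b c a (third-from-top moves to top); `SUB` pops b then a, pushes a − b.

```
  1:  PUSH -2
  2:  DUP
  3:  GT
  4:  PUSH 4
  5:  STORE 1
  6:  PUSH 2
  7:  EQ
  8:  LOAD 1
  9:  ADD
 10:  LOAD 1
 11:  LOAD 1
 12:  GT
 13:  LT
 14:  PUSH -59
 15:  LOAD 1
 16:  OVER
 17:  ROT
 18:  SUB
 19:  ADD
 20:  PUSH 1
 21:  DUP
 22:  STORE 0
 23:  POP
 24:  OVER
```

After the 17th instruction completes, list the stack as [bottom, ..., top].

[0, 4, -59, -59]

PUSH -2   [-2]
DUP       [-2, -2]
GT        [0]
PUSH 4    [0, 4]
STORE 1   [0]
PUSH 2    [0, 2]
EQ        [0]
LOAD 1    [0, 4]
ADD       [4]
LOAD 1    [4, 4]
LOAD 1    [4, 4, 4]
GT        [4, 0]
LT        [0]
PUSH -59  [0, -59]
LOAD 1    [0, -59, 4]
OVER      [0, -59, 4, -59]
ROT       [0, 4, -59, -59]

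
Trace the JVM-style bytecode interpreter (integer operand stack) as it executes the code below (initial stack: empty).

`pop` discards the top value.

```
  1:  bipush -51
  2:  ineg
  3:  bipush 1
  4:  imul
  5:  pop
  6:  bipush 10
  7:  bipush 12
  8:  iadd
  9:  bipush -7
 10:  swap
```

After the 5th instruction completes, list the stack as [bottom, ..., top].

bipush -51 → [-51]
ineg       → [51]
bipush 1   → [51, 1]
imul       → [51]
pop        → []

[]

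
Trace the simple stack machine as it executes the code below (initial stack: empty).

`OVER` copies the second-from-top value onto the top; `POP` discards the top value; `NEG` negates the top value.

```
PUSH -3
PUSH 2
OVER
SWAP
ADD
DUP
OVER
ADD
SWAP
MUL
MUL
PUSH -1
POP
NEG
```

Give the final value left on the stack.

6

PUSH -3 : -3
PUSH 2  : -3 2
OVER    : -3 2 -3
SWAP    : -3 -3 2
ADD     : -3 -1
DUP     : -3 -1 -1
OVER    : -3 -1 -1 -1
ADD     : -3 -1 -2
SWAP    : -3 -2 -1
MUL     : -3 2
MUL     : -6
PUSH -1 : -6 -1
POP     : -6
NEG     : 6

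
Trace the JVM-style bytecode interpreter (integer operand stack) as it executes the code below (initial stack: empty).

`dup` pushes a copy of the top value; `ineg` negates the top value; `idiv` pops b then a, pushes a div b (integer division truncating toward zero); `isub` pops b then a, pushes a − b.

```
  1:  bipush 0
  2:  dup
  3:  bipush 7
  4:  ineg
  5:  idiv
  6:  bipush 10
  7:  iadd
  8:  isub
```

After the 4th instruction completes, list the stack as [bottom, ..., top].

bipush 0 → [0]
dup      → [0, 0]
bipush 7 → [0, 0, 7]
ineg     → [0, 0, -7]

[0, 0, -7]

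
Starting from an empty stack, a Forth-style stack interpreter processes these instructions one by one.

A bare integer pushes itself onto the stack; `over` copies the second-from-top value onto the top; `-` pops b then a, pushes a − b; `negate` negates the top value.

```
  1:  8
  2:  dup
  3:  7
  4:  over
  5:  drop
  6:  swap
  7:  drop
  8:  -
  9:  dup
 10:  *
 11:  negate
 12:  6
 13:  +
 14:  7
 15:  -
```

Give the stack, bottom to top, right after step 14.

[5, 7]

8      : [8]
dup    : [8, 8]
7      : [8, 8, 7]
over   : [8, 8, 7, 8]
drop   : [8, 8, 7]
swap   : [8, 7, 8]
drop   : [8, 7]
-      : [1]
dup    : [1, 1]
*      : [1]
negate : [-1]
6      : [-1, 6]
+      : [5]
7      : [5, 7]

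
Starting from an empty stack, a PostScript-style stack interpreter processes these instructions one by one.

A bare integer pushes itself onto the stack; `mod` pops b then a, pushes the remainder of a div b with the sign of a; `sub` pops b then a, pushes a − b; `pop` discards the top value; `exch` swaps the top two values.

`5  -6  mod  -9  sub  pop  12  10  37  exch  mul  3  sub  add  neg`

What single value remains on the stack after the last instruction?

5    : 5
-6   : 5 -6
mod  : 5
-9   : 5 -9
sub  : 14
pop  : (empty)
12   : 12
10   : 12 10
37   : 12 10 37
exch : 12 37 10
mul  : 12 370
3    : 12 370 3
sub  : 12 367
add  : 379
neg  : -379

-379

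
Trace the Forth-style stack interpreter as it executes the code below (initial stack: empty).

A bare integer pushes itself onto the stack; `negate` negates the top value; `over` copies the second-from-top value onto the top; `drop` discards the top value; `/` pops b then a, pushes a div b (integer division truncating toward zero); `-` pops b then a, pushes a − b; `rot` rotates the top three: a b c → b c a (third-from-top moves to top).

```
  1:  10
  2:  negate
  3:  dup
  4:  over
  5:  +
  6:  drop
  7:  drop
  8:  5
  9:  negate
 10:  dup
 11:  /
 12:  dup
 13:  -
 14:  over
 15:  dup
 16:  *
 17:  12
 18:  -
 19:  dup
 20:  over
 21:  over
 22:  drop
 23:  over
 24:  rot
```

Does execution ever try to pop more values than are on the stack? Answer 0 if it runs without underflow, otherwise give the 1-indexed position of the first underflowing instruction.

14

10     → [10]
negate → [-10]
dup    → [-10, -10]
over   → [-10, -10, -10]
+      → [-10, -20]
drop   → [-10]
drop   → []
5      → [5]
negate → [-5]
dup    → [-5, -5]
/      → [1]
dup    → [1, 1]
-      → [0]
over  — needs 2 operands, stack has 1 → underflow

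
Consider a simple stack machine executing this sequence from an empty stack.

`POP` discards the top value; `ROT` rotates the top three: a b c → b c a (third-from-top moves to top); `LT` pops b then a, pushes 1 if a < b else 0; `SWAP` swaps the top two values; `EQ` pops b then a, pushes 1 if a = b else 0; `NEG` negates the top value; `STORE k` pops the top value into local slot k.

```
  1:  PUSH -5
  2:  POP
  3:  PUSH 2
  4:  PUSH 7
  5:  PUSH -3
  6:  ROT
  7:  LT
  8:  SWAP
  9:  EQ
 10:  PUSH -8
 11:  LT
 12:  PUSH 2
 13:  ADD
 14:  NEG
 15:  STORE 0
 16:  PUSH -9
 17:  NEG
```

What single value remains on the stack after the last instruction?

PUSH -5 → -5
POP     → (empty)
PUSH 2  → 2
PUSH 7  → 2 7
PUSH -3 → 2 7 -3
ROT     → 7 -3 2
LT      → 7 1
SWAP    → 1 7
EQ      → 0
PUSH -8 → 0 -8
LT      → 0
PUSH 2  → 0 2
ADD     → 2
NEG     → -2
STORE 0 → (empty)
PUSH -9 → -9
NEG     → 9

9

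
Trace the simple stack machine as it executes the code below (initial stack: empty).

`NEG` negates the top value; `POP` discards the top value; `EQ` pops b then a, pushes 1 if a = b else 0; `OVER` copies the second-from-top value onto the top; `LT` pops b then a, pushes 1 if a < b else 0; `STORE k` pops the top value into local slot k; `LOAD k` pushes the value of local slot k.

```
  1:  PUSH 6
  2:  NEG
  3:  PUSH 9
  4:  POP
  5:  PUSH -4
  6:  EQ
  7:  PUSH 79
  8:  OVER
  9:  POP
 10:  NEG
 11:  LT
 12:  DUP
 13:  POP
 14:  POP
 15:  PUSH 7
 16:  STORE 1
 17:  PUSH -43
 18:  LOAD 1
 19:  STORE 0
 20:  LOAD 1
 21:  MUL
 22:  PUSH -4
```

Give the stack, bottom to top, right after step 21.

PUSH 6   : 6
NEG      : -6
PUSH 9   : -6 9
POP      : -6
PUSH -4  : -6 -4
EQ       : 0
PUSH 79  : 0 79
OVER     : 0 79 0
POP      : 0 79
NEG      : 0 -79
LT       : 0
DUP      : 0 0
POP      : 0
POP      : (empty)
PUSH 7   : 7
STORE 1  : (empty)
PUSH -43 : -43
LOAD 1   : -43 7
STORE 0  : -43
LOAD 1   : -43 7
MUL      : -301

[-301]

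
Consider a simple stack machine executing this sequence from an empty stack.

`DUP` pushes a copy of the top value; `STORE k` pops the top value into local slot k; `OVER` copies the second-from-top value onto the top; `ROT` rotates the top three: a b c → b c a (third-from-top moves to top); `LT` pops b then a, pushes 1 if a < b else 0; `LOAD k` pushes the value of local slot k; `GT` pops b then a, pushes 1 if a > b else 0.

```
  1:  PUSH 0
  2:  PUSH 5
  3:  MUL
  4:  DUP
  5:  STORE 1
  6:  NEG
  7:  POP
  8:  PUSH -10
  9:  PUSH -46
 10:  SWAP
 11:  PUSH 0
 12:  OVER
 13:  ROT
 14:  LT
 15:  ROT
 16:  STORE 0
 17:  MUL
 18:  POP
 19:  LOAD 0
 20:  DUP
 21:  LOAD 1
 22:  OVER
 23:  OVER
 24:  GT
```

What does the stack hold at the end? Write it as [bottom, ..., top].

[-46, -46, 0, 0]

PUSH 0   → [0]
PUSH 5   → [0, 5]
MUL      → [0]
DUP      → [0, 0]
STORE 1  → [0]
NEG      → [0]
POP      → []
PUSH -10 → [-10]
PUSH -46 → [-10, -46]
SWAP     → [-46, -10]
PUSH 0   → [-46, -10, 0]
OVER     → [-46, -10, 0, -10]
ROT      → [-46, 0, -10, -10]
LT       → [-46, 0, 0]
ROT      → [0, 0, -46]
STORE 0  → [0, 0]
MUL      → [0]
POP      → []
LOAD 0   → [-46]
DUP      → [-46, -46]
LOAD 1   → [-46, -46, 0]
OVER     → [-46, -46, 0, -46]
OVER     → [-46, -46, 0, -46, 0]
GT       → [-46, -46, 0, 0]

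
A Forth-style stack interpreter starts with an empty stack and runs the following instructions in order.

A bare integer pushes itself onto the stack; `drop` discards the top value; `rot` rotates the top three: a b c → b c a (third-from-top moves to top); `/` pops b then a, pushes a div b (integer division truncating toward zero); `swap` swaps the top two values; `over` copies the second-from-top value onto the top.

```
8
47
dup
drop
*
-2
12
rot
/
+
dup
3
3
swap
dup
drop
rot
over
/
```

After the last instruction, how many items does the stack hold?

8     [8]
47    [8, 47]
dup   [8, 47, 47]
drop  [8, 47]
*     [376]
-2    [376, -2]
12    [376, -2, 12]
rot   [-2, 12, 376]
/     [-2, 0]
+     [-2]
dup   [-2, -2]
3     [-2, -2, 3]
3     [-2, -2, 3, 3]
swap  [-2, -2, 3, 3]
dup   [-2, -2, 3, 3, 3]
drop  [-2, -2, 3, 3]
rot   [-2, 3, 3, -2]
over  [-2, 3, 3, -2, 3]
/     [-2, 3, 3, 0]

4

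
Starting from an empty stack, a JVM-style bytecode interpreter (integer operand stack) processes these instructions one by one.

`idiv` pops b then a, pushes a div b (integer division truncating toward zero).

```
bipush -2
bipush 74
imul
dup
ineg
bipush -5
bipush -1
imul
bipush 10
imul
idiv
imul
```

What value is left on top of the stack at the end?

-296

bipush -2  -2
bipush 74  -2 74
imul       -148
dup        -148 -148
ineg       -148 148
bipush -5  -148 148 -5
bipush -1  -148 148 -5 -1
imul       -148 148 5
bipush 10  -148 148 5 10
imul       -148 148 50
idiv       -148 2
imul       -296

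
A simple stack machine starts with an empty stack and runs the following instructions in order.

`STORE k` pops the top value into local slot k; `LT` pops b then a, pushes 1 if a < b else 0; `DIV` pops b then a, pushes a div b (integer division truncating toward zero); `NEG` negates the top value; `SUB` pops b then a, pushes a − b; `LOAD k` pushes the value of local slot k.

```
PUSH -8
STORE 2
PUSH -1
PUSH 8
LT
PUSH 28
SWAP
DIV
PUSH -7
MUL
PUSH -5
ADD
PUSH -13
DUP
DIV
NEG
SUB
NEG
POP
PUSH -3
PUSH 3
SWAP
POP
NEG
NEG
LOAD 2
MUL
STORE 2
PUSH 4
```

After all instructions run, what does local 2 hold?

-24

PUSH -8   [-8]
STORE 2   []
PUSH -1   [-1]
PUSH 8    [-1, 8]
LT        [1]
PUSH 28   [1, 28]
SWAP      [28, 1]
DIV       [28]
PUSH -7   [28, -7]
MUL       [-196]
PUSH -5   [-196, -5]
ADD       [-201]
PUSH -13  [-201, -13]
DUP       [-201, -13, -13]
DIV       [-201, 1]
NEG       [-201, -1]
SUB       [-200]
NEG       [200]
POP       []
PUSH -3   [-3]
PUSH 3    [-3, 3]
SWAP      [3, -3]
POP       [3]
NEG       [-3]
NEG       [3]
LOAD 2    [3, -8]
MUL       [-24]
STORE 2   []
PUSH 4    [4]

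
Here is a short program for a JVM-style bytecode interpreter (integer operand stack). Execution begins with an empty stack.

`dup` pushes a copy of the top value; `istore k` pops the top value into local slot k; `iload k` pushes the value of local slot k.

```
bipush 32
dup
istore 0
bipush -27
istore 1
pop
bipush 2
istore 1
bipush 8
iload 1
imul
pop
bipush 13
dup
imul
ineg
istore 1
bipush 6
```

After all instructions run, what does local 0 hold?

bipush 32  : [32]
dup        : [32, 32]
istore 0   : [32]
bipush -27 : [32, -27]
istore 1   : [32]
pop        : []
bipush 2   : [2]
istore 1   : []
bipush 8   : [8]
iload 1    : [8, 2]
imul       : [16]
pop        : []
bipush 13  : [13]
dup        : [13, 13]
imul       : [169]
ineg       : [-169]
istore 1   : []
bipush 6   : [6]

32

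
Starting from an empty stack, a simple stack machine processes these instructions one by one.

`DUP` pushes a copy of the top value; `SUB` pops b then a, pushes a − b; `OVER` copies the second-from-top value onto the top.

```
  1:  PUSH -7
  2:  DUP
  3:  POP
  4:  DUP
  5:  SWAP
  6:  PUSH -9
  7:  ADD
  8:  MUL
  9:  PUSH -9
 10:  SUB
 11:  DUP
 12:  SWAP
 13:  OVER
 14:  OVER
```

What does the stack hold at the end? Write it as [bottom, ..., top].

PUSH -7  [-7]
DUP      [-7, -7]
POP      [-7]
DUP      [-7, -7]
SWAP     [-7, -7]
PUSH -9  [-7, -7, -9]
ADD      [-7, -16]
MUL      [112]
PUSH -9  [112, -9]
SUB      [121]
DUP      [121, 121]
SWAP     [121, 121]
OVER     [121, 121, 121]
OVER     [121, 121, 121, 121]

[121, 121, 121, 121]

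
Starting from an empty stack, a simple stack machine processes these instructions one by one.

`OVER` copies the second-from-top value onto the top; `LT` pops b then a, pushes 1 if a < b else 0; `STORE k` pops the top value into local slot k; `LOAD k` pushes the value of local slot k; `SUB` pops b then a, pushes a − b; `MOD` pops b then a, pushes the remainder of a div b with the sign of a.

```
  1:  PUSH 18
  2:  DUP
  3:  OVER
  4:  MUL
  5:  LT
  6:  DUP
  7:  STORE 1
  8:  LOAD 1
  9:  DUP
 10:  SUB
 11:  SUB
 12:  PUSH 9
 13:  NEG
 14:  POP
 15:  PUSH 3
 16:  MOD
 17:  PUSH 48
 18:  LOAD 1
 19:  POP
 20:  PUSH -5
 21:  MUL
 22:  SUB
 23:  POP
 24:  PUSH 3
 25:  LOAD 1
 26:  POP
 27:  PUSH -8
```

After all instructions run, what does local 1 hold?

PUSH 18 : 18
DUP     : 18 18
OVER    : 18 18 18
MUL     : 18 324
LT      : 1
DUP     : 1 1
STORE 1 : 1
LOAD 1  : 1 1
DUP     : 1 1 1
SUB     : 1 0
SUB     : 1
PUSH 9  : 1 9
NEG     : 1 -9
POP     : 1
PUSH 3  : 1 3
MOD     : 1
PUSH 48 : 1 48
LOAD 1  : 1 48 1
POP     : 1 48
PUSH -5 : 1 48 -5
MUL     : 1 -240
SUB     : 241
POP     : (empty)
PUSH 3  : 3
LOAD 1  : 3 1
POP     : 3
PUSH -8 : 3 -8

1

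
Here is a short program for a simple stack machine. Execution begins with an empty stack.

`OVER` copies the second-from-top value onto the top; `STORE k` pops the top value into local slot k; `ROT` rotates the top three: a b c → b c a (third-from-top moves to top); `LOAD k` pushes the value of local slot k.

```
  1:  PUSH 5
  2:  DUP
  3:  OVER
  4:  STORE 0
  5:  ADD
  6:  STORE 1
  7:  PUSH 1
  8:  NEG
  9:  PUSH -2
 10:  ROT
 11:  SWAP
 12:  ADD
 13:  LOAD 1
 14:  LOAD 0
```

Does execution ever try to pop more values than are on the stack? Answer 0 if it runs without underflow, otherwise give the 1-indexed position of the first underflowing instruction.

10

PUSH 5   [5]
DUP      [5, 5]
OVER     [5, 5, 5]
STORE 0  [5, 5]
ADD      [10]
STORE 1  []
PUSH 1   [1]
NEG      [-1]
PUSH -2  [-1, -2]
ROT  — needs 3 operands, stack has 2 → underflow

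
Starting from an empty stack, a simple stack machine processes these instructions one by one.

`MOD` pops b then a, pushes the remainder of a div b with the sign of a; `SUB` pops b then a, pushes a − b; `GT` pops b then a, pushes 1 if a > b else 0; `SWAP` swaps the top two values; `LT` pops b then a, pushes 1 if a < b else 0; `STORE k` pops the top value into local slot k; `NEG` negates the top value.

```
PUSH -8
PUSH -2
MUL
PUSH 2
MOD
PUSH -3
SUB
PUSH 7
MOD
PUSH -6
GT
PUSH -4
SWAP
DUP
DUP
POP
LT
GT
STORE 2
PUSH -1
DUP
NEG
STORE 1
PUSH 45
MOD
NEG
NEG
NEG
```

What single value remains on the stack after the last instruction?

PUSH -8 -> [-8]
PUSH -2 -> [-8, -2]
MUL     -> [16]
PUSH 2  -> [16, 2]
MOD     -> [0]
PUSH -3 -> [0, -3]
SUB     -> [3]
PUSH 7  -> [3, 7]
MOD     -> [3]
PUSH -6 -> [3, -6]
GT      -> [1]
PUSH -4 -> [1, -4]
SWAP    -> [-4, 1]
DUP     -> [-4, 1, 1]
DUP     -> [-4, 1, 1, 1]
POP     -> [-4, 1, 1]
LT      -> [-4, 0]
GT      -> [0]
STORE 2 -> []
PUSH -1 -> [-1]
DUP     -> [-1, -1]
NEG     -> [-1, 1]
STORE 1 -> [-1]
PUSH 45 -> [-1, 45]
MOD     -> [-1]
NEG     -> [1]
NEG     -> [-1]
NEG     -> [1]

1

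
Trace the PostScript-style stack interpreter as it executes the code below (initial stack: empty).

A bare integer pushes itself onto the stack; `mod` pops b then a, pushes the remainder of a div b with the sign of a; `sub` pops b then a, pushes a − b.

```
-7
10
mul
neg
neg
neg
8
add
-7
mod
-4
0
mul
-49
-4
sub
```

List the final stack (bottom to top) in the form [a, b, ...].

[1, 0, -45]

-7  → [-7]
10  → [-7, 10]
mul → [-70]
neg → [70]
neg → [-70]
neg → [70]
8   → [70, 8]
add → [78]
-7  → [78, -7]
mod → [1]
-4  → [1, -4]
0   → [1, -4, 0]
mul → [1, 0]
-49 → [1, 0, -49]
-4  → [1, 0, -49, -4]
sub → [1, 0, -45]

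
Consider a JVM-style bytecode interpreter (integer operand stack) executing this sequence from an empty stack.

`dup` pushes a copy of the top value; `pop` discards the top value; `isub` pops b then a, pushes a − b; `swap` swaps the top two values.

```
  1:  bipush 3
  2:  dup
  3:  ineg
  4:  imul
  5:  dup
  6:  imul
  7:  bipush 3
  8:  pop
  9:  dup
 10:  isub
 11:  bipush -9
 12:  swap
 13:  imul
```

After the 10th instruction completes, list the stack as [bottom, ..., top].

bipush 3  [3]
dup       [3, 3]
ineg      [3, -3]
imul      [-9]
dup       [-9, -9]
imul      [81]
bipush 3  [81, 3]
pop       [81]
dup       [81, 81]
isub      [0]

[0]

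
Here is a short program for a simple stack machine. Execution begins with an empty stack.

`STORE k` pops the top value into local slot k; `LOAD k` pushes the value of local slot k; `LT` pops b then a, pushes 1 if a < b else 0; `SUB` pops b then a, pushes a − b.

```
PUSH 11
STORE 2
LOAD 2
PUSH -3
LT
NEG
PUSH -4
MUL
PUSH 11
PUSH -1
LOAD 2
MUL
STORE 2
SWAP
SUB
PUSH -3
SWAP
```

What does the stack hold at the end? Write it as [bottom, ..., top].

PUSH 11 → 11
STORE 2 → (empty)
LOAD 2  → 11
PUSH -3 → 11 -3
LT      → 0
NEG     → 0
PUSH -4 → 0 -4
MUL     → 0
PUSH 11 → 0 11
PUSH -1 → 0 11 -1
LOAD 2  → 0 11 -1 11
MUL     → 0 11 -11
STORE 2 → 0 11
SWAP    → 11 0
SUB     → 11
PUSH -3 → 11 -3
SWAP    → -3 11

[-3, 11]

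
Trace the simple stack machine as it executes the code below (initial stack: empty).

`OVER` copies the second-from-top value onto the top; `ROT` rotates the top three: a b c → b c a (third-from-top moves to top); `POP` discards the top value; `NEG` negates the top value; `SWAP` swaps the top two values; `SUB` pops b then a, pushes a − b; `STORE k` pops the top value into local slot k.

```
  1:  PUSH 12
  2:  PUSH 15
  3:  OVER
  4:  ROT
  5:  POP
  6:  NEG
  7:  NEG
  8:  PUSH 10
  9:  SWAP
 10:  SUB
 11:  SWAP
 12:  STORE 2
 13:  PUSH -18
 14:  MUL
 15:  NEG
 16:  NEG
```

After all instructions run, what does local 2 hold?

15

PUSH 12   12
PUSH 15   12 15
OVER      12 15 12
ROT       15 12 12
POP       15 12
NEG       15 -12
NEG       15 12
PUSH 10   15 12 10
SWAP      15 10 12
SUB       15 -2
SWAP      -2 15
STORE 2   -2
PUSH -18  -2 -18
MUL       36
NEG       -36
NEG       36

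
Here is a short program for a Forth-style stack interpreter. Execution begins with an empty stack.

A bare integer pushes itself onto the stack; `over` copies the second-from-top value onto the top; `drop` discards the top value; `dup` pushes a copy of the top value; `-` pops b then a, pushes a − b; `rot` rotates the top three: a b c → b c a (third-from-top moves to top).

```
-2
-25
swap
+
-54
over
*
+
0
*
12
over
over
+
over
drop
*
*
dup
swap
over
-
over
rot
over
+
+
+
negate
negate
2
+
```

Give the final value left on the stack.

-2      [-2]
-25     [-2, -25]
swap    [-25, -2]
+       [-27]
-54     [-27, -54]
over    [-27, -54, -27]
*       [-27, 1458]
+       [1431]
0       [1431, 0]
*       [0]
12      [0, 12]
over    [0, 12, 0]
over    [0, 12, 0, 12]
+       [0, 12, 12]
over    [0, 12, 12, 12]
drop    [0, 12, 12]
*       [0, 144]
*       [0]
dup     [0, 0]
swap    [0, 0]
over    [0, 0, 0]
-       [0, 0]
over    [0, 0, 0]
rot     [0, 0, 0]
over    [0, 0, 0, 0]
+       [0, 0, 0]
+       [0, 0]
+       [0]
negate  [0]
negate  [0]
2       [0, 2]
+       [2]

2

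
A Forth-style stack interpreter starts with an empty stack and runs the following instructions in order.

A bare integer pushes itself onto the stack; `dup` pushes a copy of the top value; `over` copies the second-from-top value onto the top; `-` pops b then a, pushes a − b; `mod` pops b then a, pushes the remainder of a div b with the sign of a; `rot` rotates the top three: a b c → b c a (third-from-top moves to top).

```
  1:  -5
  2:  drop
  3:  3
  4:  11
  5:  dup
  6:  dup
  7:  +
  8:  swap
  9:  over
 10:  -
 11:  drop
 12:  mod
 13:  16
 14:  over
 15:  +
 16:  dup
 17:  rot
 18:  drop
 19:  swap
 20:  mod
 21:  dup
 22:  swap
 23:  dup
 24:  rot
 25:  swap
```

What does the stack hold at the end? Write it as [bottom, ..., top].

[0, 0, 0]

-5   -> -5
drop -> (empty)
3    -> 3
11   -> 3 11
dup  -> 3 11 11
dup  -> 3 11 11 11
+    -> 3 11 22
swap -> 3 22 11
over -> 3 22 11 22
-    -> 3 22 -11
drop -> 3 22
mod  -> 3
16   -> 3 16
over -> 3 16 3
+    -> 3 19
dup  -> 3 19 19
rot  -> 19 19 3
drop -> 19 19
swap -> 19 19
mod  -> 0
dup  -> 0 0
swap -> 0 0
dup  -> 0 0 0
rot  -> 0 0 0
swap -> 0 0 0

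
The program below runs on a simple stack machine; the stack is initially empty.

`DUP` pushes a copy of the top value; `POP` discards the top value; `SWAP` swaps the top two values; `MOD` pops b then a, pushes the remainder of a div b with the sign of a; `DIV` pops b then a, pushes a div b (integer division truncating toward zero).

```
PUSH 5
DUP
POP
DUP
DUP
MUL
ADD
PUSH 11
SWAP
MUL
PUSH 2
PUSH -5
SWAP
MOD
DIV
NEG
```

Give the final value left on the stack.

330

PUSH 5  -> 5
DUP     -> 5 5
POP     -> 5
DUP     -> 5 5
DUP     -> 5 5 5
MUL     -> 5 25
ADD     -> 30
PUSH 11 -> 30 11
SWAP    -> 11 30
MUL     -> 330
PUSH 2  -> 330 2
PUSH -5 -> 330 2 -5
SWAP    -> 330 -5 2
MOD     -> 330 -1
DIV     -> -330
NEG     -> 330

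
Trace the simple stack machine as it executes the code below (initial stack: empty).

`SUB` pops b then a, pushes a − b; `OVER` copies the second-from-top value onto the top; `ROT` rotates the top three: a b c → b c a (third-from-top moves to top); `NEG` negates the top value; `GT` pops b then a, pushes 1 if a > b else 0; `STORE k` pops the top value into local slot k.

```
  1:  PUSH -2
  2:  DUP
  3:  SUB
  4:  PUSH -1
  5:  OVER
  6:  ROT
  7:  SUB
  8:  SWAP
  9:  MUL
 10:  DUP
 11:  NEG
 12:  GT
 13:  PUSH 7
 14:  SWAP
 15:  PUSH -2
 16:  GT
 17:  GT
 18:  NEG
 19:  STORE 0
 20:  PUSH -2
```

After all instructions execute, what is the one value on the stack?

PUSH -2 -> -2
DUP     -> -2 -2
SUB     -> 0
PUSH -1 -> 0 -1
OVER    -> 0 -1 0
ROT     -> -1 0 0
SUB     -> -1 0
SWAP    -> 0 -1
MUL     -> 0
DUP     -> 0 0
NEG     -> 0 0
GT      -> 0
PUSH 7  -> 0 7
SWAP    -> 7 0
PUSH -2 -> 7 0 -2
GT      -> 7 1
GT      -> 1
NEG     -> -1
STORE 0 -> (empty)
PUSH -2 -> -2

-2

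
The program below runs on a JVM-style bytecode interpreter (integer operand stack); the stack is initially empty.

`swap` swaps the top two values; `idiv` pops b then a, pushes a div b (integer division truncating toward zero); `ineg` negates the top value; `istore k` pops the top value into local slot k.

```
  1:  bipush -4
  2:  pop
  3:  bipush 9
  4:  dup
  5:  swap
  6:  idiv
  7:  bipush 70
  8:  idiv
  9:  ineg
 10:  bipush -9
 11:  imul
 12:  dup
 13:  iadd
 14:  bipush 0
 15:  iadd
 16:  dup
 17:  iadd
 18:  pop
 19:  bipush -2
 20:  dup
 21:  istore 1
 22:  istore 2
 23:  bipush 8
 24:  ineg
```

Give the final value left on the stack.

-8

bipush -4 → [-4]
pop       → []
bipush 9  → [9]
dup       → [9, 9]
swap      → [9, 9]
idiv      → [1]
bipush 70 → [1, 70]
idiv      → [0]
ineg      → [0]
bipush -9 → [0, -9]
imul      → [0]
dup       → [0, 0]
iadd      → [0]
bipush 0  → [0, 0]
iadd      → [0]
dup       → [0, 0]
iadd      → [0]
pop       → []
bipush -2 → [-2]
dup       → [-2, -2]
istore 1  → [-2]
istore 2  → []
bipush 8  → [8]
ineg      → [-8]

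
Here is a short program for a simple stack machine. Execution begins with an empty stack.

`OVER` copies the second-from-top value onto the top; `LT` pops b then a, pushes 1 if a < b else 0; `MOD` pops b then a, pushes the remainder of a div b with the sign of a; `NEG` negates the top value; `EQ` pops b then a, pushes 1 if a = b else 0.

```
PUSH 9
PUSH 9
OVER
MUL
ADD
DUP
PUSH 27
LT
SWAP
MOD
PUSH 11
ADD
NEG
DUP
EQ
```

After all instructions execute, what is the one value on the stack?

1

PUSH 9  -> [9]
PUSH 9  -> [9, 9]
OVER    -> [9, 9, 9]
MUL     -> [9, 81]
ADD     -> [90]
DUP     -> [90, 90]
PUSH 27 -> [90, 90, 27]
LT      -> [90, 0]
SWAP    -> [0, 90]
MOD     -> [0]
PUSH 11 -> [0, 11]
ADD     -> [11]
NEG     -> [-11]
DUP     -> [-11, -11]
EQ      -> [1]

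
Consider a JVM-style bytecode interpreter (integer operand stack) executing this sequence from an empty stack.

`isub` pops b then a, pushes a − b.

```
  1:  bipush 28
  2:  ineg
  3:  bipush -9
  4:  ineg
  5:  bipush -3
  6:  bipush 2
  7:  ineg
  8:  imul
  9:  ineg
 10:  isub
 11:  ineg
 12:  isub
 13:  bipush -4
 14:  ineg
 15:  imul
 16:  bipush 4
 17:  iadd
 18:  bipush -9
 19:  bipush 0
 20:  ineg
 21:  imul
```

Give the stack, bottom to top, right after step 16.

bipush 28 : [28]
ineg      : [-28]
bipush -9 : [-28, -9]
ineg      : [-28, 9]
bipush -3 : [-28, 9, -3]
bipush 2  : [-28, 9, -3, 2]
ineg      : [-28, 9, -3, -2]
imul      : [-28, 9, 6]
ineg      : [-28, 9, -6]
isub      : [-28, 15]
ineg      : [-28, -15]
isub      : [-13]
bipush -4 : [-13, -4]
ineg      : [-13, 4]
imul      : [-52]
bipush 4  : [-52, 4]

[-52, 4]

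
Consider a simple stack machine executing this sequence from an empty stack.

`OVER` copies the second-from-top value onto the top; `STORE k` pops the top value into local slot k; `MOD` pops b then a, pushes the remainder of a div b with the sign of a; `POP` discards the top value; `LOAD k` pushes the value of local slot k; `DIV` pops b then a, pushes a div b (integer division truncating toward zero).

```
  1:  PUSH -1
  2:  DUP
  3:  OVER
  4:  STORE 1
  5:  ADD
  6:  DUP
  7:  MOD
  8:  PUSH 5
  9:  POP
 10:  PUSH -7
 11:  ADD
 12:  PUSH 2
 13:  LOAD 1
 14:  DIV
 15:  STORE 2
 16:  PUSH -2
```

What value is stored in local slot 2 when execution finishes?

PUSH -1 : -1
DUP     : -1 -1
OVER    : -1 -1 -1
STORE 1 : -1 -1
ADD     : -2
DUP     : -2 -2
MOD     : 0
PUSH 5  : 0 5
POP     : 0
PUSH -7 : 0 -7
ADD     : -7
PUSH 2  : -7 2
LOAD 1  : -7 2 -1
DIV     : -7 -2
STORE 2 : -7
PUSH -2 : -7 -2

-2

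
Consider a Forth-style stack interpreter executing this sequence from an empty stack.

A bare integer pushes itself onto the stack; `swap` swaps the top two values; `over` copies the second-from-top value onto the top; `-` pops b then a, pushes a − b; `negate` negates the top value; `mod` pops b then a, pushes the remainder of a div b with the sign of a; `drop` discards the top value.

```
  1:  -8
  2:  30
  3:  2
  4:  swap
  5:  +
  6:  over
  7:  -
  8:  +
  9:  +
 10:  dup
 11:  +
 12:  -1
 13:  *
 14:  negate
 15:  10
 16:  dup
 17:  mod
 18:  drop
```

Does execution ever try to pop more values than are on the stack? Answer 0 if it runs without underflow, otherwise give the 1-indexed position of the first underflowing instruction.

9

-8   -> -8
30   -> -8 30
2    -> -8 30 2
swap -> -8 2 30
+    -> -8 32
over -> -8 32 -8
-    -> -8 40
+    -> 32
+  — needs 2 operands, stack has 1 → underflow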